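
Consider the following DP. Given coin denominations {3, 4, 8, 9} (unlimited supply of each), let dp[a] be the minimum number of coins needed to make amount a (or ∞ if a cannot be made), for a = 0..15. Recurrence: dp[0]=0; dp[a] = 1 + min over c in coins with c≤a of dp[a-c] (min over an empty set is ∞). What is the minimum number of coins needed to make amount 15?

3

 a  0  1  2  3  4  5  6  7  8  9 10 11 12 13 14 15
dp  0  -  -  1  1  -  2  2  1  1  3  2  2  2  3  3
(- denotes ∞ / unreachable)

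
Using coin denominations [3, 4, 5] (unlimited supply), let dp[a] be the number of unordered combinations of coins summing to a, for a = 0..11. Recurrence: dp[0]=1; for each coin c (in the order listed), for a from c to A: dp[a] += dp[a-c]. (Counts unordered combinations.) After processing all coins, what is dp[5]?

1

after  coin     0     1     2     3     4     5     6     7     8     9    10    11
          3     1     0     0     1     0     0     1     0     0     1     0     0
          4     1     0     0     1     1     0     1     1     1     1     1     1
          5     1     0     0     1     1     1     1     1     2     2     2     2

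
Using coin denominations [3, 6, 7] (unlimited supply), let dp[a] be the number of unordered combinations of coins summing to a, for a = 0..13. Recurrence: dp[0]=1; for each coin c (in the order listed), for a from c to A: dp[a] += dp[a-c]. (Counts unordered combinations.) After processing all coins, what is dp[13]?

after  coin     0     1     2     3     4     5     6     7     8     9    10    11    12    13
          3     1     0     0     1     0     0     1     0     0     1     0     0     1     0
          6     1     0     0     1     0     0     2     0     0     2     0     0     3     0
          7     1     0     0     1     0     0     2     1     0     2     1     0     3     2

2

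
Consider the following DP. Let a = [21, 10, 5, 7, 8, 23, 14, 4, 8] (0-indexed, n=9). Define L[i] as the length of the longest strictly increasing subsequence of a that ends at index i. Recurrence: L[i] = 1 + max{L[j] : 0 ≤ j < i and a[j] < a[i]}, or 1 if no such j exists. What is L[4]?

3

   i    0    1    2    3    4    5    6    7    8
a[i]   21   10    5    7    8   23   14    4    8
L[i]    1    1    1    2    3    4    4    1    3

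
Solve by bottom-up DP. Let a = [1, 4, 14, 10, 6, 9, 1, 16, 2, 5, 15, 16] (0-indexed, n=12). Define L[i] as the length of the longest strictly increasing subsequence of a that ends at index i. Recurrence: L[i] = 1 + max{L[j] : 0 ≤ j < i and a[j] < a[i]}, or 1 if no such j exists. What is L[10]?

   i    0    1    2    3    4    5    6    7    8    9   10   11
a[i]    1    4   14   10    6    9    1   16    2    5   15   16
L[i]    1    2    3    3    3    4    1    5    2    3    5    6

5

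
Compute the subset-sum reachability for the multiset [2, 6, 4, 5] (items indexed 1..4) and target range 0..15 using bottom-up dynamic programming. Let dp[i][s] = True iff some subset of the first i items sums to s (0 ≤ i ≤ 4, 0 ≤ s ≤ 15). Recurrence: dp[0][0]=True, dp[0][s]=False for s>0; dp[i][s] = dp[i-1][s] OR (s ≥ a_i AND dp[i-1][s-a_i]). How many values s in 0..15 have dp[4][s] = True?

i\s   0   1   2   3   4   5   6   7   8   9  10  11  12  13  14  15
  0   T   F   F   F   F   F   F   F   F   F   F   F   F   F   F   F
  1   T   F   T   F   F   F   F   F   F   F   F   F   F   F   F   F
  2   T   F   T   F   F   F   T   F   T   F   F   F   F   F   F   F
  3   T   F   T   F   T   F   T   F   T   F   T   F   T   F   F   F
  4   T   F   T   F   T   T   T   T   T   T   T   T   T   T   F   T

13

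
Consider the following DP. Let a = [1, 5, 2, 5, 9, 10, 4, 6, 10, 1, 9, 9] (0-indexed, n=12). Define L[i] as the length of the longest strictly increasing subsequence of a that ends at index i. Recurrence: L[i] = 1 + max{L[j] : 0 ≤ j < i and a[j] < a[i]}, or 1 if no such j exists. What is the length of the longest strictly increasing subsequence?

   i    0    1    2    3    4    5    6    7    8    9   10   11
a[i]    1    5    2    5    9   10    4    6   10    1    9    9
L[i]    1    2    2    3    4    5    3    4    5    1    5    5

5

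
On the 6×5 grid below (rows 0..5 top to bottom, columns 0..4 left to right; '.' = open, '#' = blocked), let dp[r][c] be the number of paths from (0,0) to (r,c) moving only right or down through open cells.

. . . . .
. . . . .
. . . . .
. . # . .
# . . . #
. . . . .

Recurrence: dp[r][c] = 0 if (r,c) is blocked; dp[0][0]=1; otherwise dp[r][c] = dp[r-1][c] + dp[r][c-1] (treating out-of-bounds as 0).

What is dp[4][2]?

4

r\c   0   1   2   3   4
  0   1   1   1   1   1
  1   1   2   3   4   5
  2   1   3   6  10  15
  3   1   4   0  10  25
  4   0   4   4  14   0
  5   0   4   8  22  22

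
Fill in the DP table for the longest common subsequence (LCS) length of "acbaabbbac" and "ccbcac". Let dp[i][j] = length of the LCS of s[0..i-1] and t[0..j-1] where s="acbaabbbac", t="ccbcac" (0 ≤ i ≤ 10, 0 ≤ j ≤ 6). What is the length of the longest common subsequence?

4

   ''  c  c  b  c  a  c
''  0  0  0  0  0  0  0
 a  0  0  0  0  0  1  1
 c  0  1  1  1  1  1  2
 b  0  1  1  2  2  2  2
 a  0  1  1  2  2  3  3
 a  0  1  1  2  2  3  3
 b  0  1  1  2  2  3  3
 b  0  1  1  2  2  3  3
 b  0  1  1  2  2  3  3
 a  0  1  1  2  2  3  3
 c  0  1  2  2  3  3  4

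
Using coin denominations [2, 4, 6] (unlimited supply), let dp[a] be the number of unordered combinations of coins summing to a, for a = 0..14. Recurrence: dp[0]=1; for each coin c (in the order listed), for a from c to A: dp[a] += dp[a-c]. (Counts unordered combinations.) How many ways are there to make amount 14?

after  coin     0     1     2     3     4     5     6     7     8     9    10    11    12    13    14
          2     1     0     1     0     1     0     1     0     1     0     1     0     1     0     1
          4     1     0     1     0     2     0     2     0     3     0     3     0     4     0     4
          6     1     0     1     0     2     0     3     0     4     0     5     0     7     0     8

8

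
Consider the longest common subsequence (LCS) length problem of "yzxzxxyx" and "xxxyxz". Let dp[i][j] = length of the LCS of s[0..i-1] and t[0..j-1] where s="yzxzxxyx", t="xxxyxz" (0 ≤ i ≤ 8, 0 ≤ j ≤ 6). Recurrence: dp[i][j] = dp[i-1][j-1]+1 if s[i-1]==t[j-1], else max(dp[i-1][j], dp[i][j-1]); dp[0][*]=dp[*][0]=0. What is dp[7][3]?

3

   ''  x  x  x  y  x  z
''  0  0  0  0  0  0  0
 y  0  0  0  0  1  1  1
 z  0  0  0  0  1  1  2
 x  0  1  1  1  1  2  2
 z  0  1  1  1  1  2  3
 x  0  1  2  2  2  2  3
 x  0  1  2  3  3  3  3
 y  0  1  2  3  4  4  4
 x  0  1  2  3  4  5  5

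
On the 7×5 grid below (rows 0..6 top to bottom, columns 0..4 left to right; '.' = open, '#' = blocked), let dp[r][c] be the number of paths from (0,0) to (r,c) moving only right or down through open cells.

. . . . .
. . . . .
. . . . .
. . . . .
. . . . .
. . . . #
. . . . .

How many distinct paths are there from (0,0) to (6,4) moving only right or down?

84

r\c   0   1   2   3   4
  0   1   1   1   1   1
  1   1   2   3   4   5
  2   1   3   6  10  15
  3   1   4  10  20  35
  4   1   5  15  35  70
  5   1   6  21  56   0
  6   1   7  28  84  84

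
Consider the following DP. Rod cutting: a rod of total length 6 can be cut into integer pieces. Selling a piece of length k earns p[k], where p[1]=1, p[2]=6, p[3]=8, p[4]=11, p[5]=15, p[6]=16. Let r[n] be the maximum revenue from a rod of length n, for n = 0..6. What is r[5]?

15

   n    0    1    2    3    4    5    6
r[n]    0    1    6    8   12   15   18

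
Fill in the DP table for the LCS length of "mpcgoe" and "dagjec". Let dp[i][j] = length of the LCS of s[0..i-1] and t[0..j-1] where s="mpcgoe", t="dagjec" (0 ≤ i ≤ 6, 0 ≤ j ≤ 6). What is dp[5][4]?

   ''  d  a  g  j  e  c
''  0  0  0  0  0  0  0
 m  0  0  0  0  0  0  0
 p  0  0  0  0  0  0  0
 c  0  0  0  0  0  0  1
 g  0  0  0  1  1  1  1
 o  0  0  0  1  1  1  1
 e  0  0  0  1  1  2  2

1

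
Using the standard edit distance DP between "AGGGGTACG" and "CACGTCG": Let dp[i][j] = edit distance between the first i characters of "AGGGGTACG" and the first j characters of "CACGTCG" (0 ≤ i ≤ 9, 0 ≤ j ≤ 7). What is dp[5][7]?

   ''  C  A  C  G  T  C  G
''  0  1  2  3  4  5  6  7
 A  1  1  1  2  3  4  5  6
 G  2  2  2  2  2  3  4  5
 G  3  3  3  3  2  3  4  4
 G  4  4  4  4  3  3  4  4
 G  5  5  5  5  4  4  4  4
 T  6  6  6  6  5  4  5  5
 A  7  7  6  7  6  5  5  6
 C  8  7  7  6  7  6  5  6
 G  9  8  8  7  6  7  6  5

4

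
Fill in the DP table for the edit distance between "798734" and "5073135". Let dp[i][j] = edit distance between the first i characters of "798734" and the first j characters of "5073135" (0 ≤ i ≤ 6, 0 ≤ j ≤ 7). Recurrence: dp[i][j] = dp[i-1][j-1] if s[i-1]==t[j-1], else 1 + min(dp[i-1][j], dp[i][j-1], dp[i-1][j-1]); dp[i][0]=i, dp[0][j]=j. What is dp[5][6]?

   ''  5  0  7  3  1  3  5
''  0  1  2  3  4  5  6  7
 7  1  1  2  2  3  4  5  6
 9  2  2  2  3  3  4  5  6
 8  3  3  3  3  4  4  5  6
 7  4  4  4  3  4  5  5  6
 3  5  5  5  4  3  4  5  6
 4  6  6  6  5  4  4  5  6

5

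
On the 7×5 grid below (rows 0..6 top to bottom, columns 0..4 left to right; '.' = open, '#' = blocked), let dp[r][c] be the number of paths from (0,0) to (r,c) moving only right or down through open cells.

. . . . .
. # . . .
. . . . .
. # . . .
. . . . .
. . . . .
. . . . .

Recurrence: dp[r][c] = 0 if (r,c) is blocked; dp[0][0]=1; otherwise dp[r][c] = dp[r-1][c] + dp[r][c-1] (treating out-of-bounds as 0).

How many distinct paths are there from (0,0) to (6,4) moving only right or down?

58

r\c   0   1   2   3   4
  0   1   1   1   1   1
  1   1   0   1   2   3
  2   1   1   2   4   7
  3   1   0   2   6  13
  4   1   1   3   9  22
  5   1   2   5  14  36
  6   1   3   8  22  58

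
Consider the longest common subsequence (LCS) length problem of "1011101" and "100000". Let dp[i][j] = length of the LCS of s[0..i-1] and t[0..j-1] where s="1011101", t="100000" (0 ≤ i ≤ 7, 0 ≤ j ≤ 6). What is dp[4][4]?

2

   ''  1  0  0  0  0  0
''  0  0  0  0  0  0  0
 1  0  1  1  1  1  1  1
 0  0  1  2  2  2  2  2
 1  0  1  2  2  2  2  2
 1  0  1  2  2  2  2  2
 1  0  1  2  2  2  2  2
 0  0  1  2  3  3  3  3
 1  0  1  2  3  3  3  3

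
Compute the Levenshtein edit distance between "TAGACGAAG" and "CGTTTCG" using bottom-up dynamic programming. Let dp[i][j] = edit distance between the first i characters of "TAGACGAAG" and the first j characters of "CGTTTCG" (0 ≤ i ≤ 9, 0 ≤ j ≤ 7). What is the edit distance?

   ''  C  G  T  T  T  C  G
''  0  1  2  3  4  5  6  7
 T  1  1  2  2  3  4  5  6
 A  2  2  2  3  3  4  5  6
 G  3  3  2  3  4  4  5  5
 A  4  4  3  3  4  5  5  6
 C  5  4  4  4  4  5  5  6
 G  6  5  4  5  5  5  6  5
 A  7  6  5  5  6  6  6  6
 A  8  7  6  6  6  7  7  7
 G  9  8  7  7  7  7  8  7

7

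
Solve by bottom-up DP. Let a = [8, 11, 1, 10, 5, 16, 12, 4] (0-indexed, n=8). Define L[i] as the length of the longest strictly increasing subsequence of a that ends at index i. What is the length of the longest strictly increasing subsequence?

3

   i    0    1    2    3    4    5    6    7
a[i]    8   11    1   10    5   16   12    4
L[i]    1    2    1    2    2    3    3    2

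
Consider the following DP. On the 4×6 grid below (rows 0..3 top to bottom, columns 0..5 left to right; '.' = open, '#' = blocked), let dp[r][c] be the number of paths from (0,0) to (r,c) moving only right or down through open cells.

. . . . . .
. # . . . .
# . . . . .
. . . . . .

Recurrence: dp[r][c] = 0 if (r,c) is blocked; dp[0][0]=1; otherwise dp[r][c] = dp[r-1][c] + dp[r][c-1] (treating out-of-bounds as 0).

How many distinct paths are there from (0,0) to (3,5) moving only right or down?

20

r\c   0   1   2   3   4   5
  0   1   1   1   1   1   1
  1   1   0   1   2   3   4
  2   0   0   1   3   6  10
  3   0   0   1   4  10  20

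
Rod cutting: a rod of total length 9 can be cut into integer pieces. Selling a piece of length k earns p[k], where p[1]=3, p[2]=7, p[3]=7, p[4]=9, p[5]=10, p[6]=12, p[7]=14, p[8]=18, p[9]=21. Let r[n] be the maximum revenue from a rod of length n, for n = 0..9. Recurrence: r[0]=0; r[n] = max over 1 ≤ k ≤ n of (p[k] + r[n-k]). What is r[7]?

24

   n    0    1    2    3    4    5    6    7    8    9
r[n]    0    3    7   10   14   17   21   24   28   31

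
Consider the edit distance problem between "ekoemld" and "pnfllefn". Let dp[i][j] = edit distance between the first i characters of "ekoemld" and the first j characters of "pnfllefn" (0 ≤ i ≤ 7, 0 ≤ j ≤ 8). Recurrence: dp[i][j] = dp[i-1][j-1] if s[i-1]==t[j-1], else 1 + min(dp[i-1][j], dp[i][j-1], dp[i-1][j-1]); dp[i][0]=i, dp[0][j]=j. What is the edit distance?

8

   ''  p  n  f  l  l  e  f  n
''  0  1  2  3  4  5  6  7  8
 e  1  1  2  3  4  5  5  6  7
 k  2  2  2  3  4  5  6  6  7
 o  3  3  3  3  4  5  6  7  7
 e  4  4  4  4  4  5  5  6  7
 m  5  5  5  5  5  5  6  6  7
 l  6  6  6  6  5  5  6  7  7
 d  7  7  7  7  6  6  6  7  8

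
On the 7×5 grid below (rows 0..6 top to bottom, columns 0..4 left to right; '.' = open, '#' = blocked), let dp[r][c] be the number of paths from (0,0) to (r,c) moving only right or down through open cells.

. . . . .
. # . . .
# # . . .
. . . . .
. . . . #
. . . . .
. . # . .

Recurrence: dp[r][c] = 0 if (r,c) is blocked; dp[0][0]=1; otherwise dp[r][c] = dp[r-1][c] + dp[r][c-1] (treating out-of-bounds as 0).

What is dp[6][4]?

r\c   0   1   2   3   4
  0   1   1   1   1   1
  1   1   0   1   2   3
  2   0   0   1   3   6
  3   0   0   1   4  10
  4   0   0   1   5   0
  5   0   0   1   6   6
  6   0   0   0   6  12

12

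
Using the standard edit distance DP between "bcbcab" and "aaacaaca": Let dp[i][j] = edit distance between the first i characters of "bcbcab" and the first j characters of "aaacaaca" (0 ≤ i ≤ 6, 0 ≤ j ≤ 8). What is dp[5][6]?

   ''  a  a  a  c  a  a  c  a
''  0  1  2  3  4  5  6  7  8
 b  1  1  2  3  4  5  6  7  8
 c  2  2  2  3  3  4  5  6  7
 b  3  3  3  3  4  4  5  6  7
 c  4  4  4  4  3  4  5  5  6
 a  5  4  4  4  4  3  4  5  5
 b  6  5  5  5  5  4  4  5  6

4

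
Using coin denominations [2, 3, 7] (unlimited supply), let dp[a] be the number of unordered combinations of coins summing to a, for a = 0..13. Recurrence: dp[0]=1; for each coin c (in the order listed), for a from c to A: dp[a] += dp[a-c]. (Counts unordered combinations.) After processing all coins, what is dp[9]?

after  coin     0     1     2     3     4     5     6     7     8     9    10    11    12    13
          2     1     0     1     0     1     0     1     0     1     0     1     0     1     0
          3     1     0     1     1     1     1     2     1     2     2     2     2     3     2
          7     1     0     1     1     1     1     2     2     2     3     3     3     4     4

3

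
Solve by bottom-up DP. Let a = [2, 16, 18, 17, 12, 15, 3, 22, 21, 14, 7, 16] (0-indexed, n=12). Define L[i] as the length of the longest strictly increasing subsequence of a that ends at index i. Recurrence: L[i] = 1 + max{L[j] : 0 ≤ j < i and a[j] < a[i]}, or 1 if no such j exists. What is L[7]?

4

   i    0    1    2    3    4    5    6    7    8    9   10   11
a[i]    2   16   18   17   12   15    3   22   21   14    7   16
L[i]    1    2    3    3    2    3    2    4    4    3    3    4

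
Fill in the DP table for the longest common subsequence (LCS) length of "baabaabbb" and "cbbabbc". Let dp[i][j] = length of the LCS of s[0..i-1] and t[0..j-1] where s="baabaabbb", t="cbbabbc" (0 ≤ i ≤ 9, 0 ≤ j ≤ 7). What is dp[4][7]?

3

   ''  c  b  b  a  b  b  c
''  0  0  0  0  0  0  0  0
 b  0  0  1  1  1  1  1  1
 a  0  0  1  1  2  2  2  2
 a  0  0  1  1  2  2  2  2
 b  0  0  1  2  2  3  3  3
 a  0  0  1  2  3  3  3  3
 a  0  0  1  2  3  3  3  3
 b  0  0  1  2  3  4  4  4
 b  0  0  1  2  3  4  5  5
 b  0  0  1  2  3  4  5  5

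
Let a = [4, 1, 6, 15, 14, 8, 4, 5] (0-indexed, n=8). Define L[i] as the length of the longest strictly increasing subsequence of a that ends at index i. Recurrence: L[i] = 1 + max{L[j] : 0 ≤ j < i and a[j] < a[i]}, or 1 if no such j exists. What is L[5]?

3

   i    0    1    2    3    4    5    6    7
a[i]    4    1    6   15   14    8    4    5
L[i]    1    1    2    3    3    3    2    3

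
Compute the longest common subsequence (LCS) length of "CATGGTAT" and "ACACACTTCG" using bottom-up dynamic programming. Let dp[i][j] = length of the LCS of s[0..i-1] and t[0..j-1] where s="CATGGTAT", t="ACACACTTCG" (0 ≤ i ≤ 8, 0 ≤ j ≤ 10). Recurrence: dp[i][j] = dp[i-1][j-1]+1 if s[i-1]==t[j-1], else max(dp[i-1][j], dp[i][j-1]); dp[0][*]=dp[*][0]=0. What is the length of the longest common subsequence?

4

   ''  A  C  A  C  A  C  T  T  C  G
''  0  0  0  0  0  0  0  0  0  0  0
 C  0  0  1  1  1  1  1  1  1  1  1
 A  0  1  1  2  2  2  2  2  2  2  2
 T  0  1  1  2  2  2  2  3  3  3  3
 G  0  1  1  2  2  2  2  3  3  3  4
 G  0  1  1  2  2  2  2  3  3  3  4
 T  0  1  1  2  2  2  2  3  4  4  4
 A  0  1  1  2  2  3  3  3  4  4  4
 T  0  1  1  2  2  3  3  4  4  4  4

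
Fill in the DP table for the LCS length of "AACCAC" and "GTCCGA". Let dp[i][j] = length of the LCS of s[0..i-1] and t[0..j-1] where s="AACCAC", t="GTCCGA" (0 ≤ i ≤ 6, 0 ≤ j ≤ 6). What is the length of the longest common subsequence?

3

   ''  G  T  C  C  G  A
''  0  0  0  0  0  0  0
 A  0  0  0  0  0  0  1
 A  0  0  0  0  0  0  1
 C  0  0  0  1  1  1  1
 C  0  0  0  1  2  2  2
 A  0  0  0  1  2  2  3
 C  0  0  0  1  2  2  3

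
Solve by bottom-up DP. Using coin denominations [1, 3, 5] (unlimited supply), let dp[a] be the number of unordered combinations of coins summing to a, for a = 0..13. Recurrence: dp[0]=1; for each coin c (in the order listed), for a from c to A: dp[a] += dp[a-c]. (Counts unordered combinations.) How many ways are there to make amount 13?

after  coin     0     1     2     3     4     5     6     7     8     9    10    11    12    13
          1     1     1     1     1     1     1     1     1     1     1     1     1     1     1
          3     1     1     1     2     2     2     3     3     3     4     4     4     5     5
          5     1     1     1     2     2     3     4     4     5     6     7     8     9    10

10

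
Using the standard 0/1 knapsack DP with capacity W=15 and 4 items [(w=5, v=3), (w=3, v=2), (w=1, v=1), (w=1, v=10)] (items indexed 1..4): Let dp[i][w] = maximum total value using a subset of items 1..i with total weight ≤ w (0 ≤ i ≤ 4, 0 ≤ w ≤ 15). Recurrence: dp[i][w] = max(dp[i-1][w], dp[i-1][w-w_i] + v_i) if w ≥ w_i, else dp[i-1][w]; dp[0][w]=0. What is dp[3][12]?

6

i\w   0   1   2   3   4   5   6   7   8   9  10  11  12  13  14  15
  0   0   0   0   0   0   0   0   0   0   0   0   0   0   0   0   0
  1   0   0   0   0   0   3   3   3   3   3   3   3   3   3   3   3
  2   0   0   0   2   2   3   3   3   5   5   5   5   5   5   5   5
  3   0   1   1   2   3   3   4   4   5   6   6   6   6   6   6   6
  4   0  10  11  11  12  13  13  14  14  15  16  16  16  16  16  16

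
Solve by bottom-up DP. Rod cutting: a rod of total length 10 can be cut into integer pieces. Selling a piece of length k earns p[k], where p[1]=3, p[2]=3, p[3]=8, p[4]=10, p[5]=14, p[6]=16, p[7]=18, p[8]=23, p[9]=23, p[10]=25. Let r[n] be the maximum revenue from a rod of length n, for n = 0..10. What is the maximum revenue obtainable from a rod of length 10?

30

   n    0    1    2    3    4    5    6    7    8    9   10
r[n]    0    3    6    9   12   15   18   21   24   27   30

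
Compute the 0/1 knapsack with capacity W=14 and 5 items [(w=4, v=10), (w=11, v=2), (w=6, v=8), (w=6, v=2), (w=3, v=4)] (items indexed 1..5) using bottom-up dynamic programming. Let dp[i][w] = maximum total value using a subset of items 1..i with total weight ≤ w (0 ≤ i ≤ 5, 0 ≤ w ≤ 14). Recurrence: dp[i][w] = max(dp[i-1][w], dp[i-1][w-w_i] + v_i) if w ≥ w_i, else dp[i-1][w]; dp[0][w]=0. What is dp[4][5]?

i\w   0   1   2   3   4   5   6   7   8   9  10  11  12  13  14
  0   0   0   0   0   0   0   0   0   0   0   0   0   0   0   0
  1   0   0   0   0  10  10  10  10  10  10  10  10  10  10  10
  2   0   0   0   0  10  10  10  10  10  10  10  10  10  10  10
  3   0   0   0   0  10  10  10  10  10  10  18  18  18  18  18
  4   0   0   0   0  10  10  10  10  10  10  18  18  18  18  18
  5   0   0   0   4  10  10  10  14  14  14  18  18  18  22  22

10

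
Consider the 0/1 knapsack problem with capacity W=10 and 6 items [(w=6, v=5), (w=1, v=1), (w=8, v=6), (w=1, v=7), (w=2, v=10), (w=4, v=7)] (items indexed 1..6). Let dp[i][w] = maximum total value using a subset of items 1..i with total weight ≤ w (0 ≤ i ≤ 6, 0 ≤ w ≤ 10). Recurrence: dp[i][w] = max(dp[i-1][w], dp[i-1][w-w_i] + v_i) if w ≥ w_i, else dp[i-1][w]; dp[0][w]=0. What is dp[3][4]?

1

i\w   0   1   2   3   4   5   6   7   8   9  10
  0   0   0   0   0   0   0   0   0   0   0   0
  1   0   0   0   0   0   0   5   5   5   5   5
  2   0   1   1   1   1   1   5   6   6   6   6
  3   0   1   1   1   1   1   5   6   6   7   7
  4   0   7   8   8   8   8   8  12  13  13  14
  5   0   7  10  17  18  18  18  18  18  22  23
  6   0   7  10  17  18  18  18  24  25  25  25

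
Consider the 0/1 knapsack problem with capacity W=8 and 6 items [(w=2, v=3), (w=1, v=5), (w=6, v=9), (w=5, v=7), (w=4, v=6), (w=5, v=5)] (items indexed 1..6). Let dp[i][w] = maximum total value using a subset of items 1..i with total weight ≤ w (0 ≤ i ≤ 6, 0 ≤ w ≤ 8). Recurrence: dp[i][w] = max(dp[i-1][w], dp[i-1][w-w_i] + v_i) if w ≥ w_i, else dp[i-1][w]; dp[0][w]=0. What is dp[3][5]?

i\w   0   1   2   3   4   5   6   7   8
  0   0   0   0   0   0   0   0   0   0
  1   0   0   3   3   3   3   3   3   3
  2   0   5   5   8   8   8   8   8   8
  3   0   5   5   8   8   8   9  14  14
  4   0   5   5   8   8   8  12  14  15
  5   0   5   5   8   8  11  12  14  15
  6   0   5   5   8   8  11  12  14  15

8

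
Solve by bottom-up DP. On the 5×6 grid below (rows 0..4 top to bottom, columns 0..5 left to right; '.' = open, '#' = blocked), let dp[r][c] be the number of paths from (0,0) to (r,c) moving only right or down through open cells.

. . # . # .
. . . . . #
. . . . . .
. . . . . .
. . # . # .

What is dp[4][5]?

34

r\c   0   1   2   3   4   5
  0   1   1   0   0   0   0
  1   1   2   2   2   2   0
  2   1   3   5   7   9   9
  3   1   4   9  16  25  34
  4   1   5   0  16   0  34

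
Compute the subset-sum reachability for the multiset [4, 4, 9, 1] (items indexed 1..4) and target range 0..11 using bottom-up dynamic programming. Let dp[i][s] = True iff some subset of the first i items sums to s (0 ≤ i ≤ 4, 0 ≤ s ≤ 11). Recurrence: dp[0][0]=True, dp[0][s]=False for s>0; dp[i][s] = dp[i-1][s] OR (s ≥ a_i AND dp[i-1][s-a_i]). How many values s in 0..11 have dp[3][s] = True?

i\s   0   1   2   3   4   5   6   7   8   9  10  11
  0   T   F   F   F   F   F   F   F   F   F   F   F
  1   T   F   F   F   T   F   F   F   F   F   F   F
  2   T   F   F   F   T   F   F   F   T   F   F   F
  3   T   F   F   F   T   F   F   F   T   T   F   F
  4   T   T   F   F   T   T   F   F   T   T   T   F

4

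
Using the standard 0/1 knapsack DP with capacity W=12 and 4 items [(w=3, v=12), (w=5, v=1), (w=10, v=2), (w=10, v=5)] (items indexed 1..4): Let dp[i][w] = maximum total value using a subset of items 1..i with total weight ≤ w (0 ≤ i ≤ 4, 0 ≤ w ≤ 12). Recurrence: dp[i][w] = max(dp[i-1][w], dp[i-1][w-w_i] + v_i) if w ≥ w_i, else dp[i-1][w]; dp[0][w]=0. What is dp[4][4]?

i\w   0   1   2   3   4   5   6   7   8   9  10  11  12
  0   0   0   0   0   0   0   0   0   0   0   0   0   0
  1   0   0   0  12  12  12  12  12  12  12  12  12  12
  2   0   0   0  12  12  12  12  12  13  13  13  13  13
  3   0   0   0  12  12  12  12  12  13  13  13  13  13
  4   0   0   0  12  12  12  12  12  13  13  13  13  13

12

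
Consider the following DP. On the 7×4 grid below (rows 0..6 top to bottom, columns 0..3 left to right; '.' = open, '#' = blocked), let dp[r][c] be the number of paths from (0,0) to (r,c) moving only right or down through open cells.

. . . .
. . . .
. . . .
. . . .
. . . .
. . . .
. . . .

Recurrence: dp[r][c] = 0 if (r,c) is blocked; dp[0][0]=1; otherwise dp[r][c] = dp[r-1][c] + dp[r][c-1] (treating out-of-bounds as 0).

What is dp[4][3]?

r\c   0   1   2   3
  0   1   1   1   1
  1   1   2   3   4
  2   1   3   6  10
  3   1   4  10  20
  4   1   5  15  35
  5   1   6  21  56
  6   1   7  28  84

35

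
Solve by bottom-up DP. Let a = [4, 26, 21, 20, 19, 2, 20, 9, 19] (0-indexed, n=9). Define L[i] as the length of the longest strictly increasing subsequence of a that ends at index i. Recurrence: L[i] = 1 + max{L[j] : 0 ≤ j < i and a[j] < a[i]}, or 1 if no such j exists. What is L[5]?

   i    0    1    2    3    4    5    6    7    8
a[i]    4   26   21   20   19    2   20    9   19
L[i]    1    2    2    2    2    1    3    2    3

1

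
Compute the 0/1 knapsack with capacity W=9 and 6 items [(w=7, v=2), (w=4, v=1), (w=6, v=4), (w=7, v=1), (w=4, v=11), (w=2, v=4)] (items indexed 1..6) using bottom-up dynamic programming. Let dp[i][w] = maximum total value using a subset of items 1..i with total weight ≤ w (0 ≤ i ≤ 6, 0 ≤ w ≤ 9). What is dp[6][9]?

15

i\w   0   1   2   3   4   5   6   7   8   9
  0   0   0   0   0   0   0   0   0   0   0
  1   0   0   0   0   0   0   0   2   2   2
  2   0   0   0   0   1   1   1   2   2   2
  3   0   0   0   0   1   1   4   4   4   4
  4   0   0   0   0   1   1   4   4   4   4
  5   0   0   0   0  11  11  11  11  12  12
  6   0   0   4   4  11  11  15  15  15  15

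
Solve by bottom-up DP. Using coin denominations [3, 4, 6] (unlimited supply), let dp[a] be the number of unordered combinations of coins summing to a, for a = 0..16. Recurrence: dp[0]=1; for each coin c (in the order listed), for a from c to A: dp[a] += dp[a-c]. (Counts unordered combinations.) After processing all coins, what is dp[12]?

after  coin     0     1     2     3     4     5     6     7     8     9    10    11    12    13    14    15    16
          3     1     0     0     1     0     0     1     0     0     1     0     0     1     0     0     1     0
          4     1     0     0     1     1     0     1     1     1     1     1     1     2     1     1     2     2
          6     1     0     0     1     1     0     2     1     1     2     2     1     4     2     2     4     4

4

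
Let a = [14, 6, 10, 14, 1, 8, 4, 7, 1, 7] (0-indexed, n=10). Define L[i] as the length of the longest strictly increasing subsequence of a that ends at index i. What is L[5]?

   i    0    1    2    3    4    5    6    7    8    9
a[i]   14    6   10   14    1    8    4    7    1    7
L[i]    1    1    2    3    1    2    2    3    1    3

2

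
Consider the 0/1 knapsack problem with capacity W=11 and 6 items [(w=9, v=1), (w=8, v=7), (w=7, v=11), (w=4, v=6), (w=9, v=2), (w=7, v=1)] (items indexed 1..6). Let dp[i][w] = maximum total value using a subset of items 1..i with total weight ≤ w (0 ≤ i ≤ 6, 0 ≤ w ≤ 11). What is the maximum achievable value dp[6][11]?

17

i\w   0   1   2   3   4   5   6   7   8   9  10  11
  0   0   0   0   0   0   0   0   0   0   0   0   0
  1   0   0   0   0   0   0   0   0   0   1   1   1
  2   0   0   0   0   0   0   0   0   7   7   7   7
  3   0   0   0   0   0   0   0  11  11  11  11  11
  4   0   0   0   0   6   6   6  11  11  11  11  17
  5   0   0   0   0   6   6   6  11  11  11  11  17
  6   0   0   0   0   6   6   6  11  11  11  11  17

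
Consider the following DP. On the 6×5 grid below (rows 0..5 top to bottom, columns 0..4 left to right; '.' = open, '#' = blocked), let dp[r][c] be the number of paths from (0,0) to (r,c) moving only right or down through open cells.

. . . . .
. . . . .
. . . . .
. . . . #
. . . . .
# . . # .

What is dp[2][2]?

r\c   0   1   2   3   4
  0   1   1   1   1   1
  1   1   2   3   4   5
  2   1   3   6  10  15
  3   1   4  10  20   0
  4   1   5  15  35  35
  5   0   5  20   0  35

6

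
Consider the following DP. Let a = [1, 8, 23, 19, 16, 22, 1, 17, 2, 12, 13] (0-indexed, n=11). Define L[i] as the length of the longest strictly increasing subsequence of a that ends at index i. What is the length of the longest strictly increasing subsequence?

   i    0    1    2    3    4    5    6    7    8    9   10
a[i]    1    8   23   19   16   22    1   17    2   12   13
L[i]    1    2    3    3    3    4    1    4    2    3    4

4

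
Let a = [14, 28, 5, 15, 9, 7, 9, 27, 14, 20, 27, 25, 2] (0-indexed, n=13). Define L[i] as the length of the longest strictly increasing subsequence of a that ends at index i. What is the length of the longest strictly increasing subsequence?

6

   i    0    1    2    3    4    5    6    7    8    9   10   11   12
a[i]   14   28    5   15    9    7    9   27   14   20   27   25    2
L[i]    1    2    1    2    2    2    3    4    4    5    6    6    1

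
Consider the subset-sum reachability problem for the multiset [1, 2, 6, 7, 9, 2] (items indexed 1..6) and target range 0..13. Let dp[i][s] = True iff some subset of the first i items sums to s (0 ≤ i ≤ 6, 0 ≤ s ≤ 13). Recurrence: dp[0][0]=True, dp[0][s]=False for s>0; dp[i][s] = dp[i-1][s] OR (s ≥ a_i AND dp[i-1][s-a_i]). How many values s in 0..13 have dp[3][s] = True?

i\s   0   1   2   3   4   5   6   7   8   9  10  11  12  13
  0   T   F   F   F   F   F   F   F   F   F   F   F   F   F
  1   T   T   F   F   F   F   F   F   F   F   F   F   F   F
  2   T   T   T   T   F   F   F   F   F   F   F   F   F   F
  3   T   T   T   T   F   F   T   T   T   T   F   F   F   F
  4   T   T   T   T   F   F   T   T   T   T   T   F   F   T
  5   T   T   T   T   F   F   T   T   T   T   T   T   T   T
  6   T   T   T   T   T   T   T   T   T   T   T   T   T   T

8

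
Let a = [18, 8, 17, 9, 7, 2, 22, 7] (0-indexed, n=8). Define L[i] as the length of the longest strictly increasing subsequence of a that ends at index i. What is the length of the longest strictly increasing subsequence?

3

   i    0    1    2    3    4    5    6    7
a[i]   18    8   17    9    7    2   22    7
L[i]    1    1    2    2    1    1    3    2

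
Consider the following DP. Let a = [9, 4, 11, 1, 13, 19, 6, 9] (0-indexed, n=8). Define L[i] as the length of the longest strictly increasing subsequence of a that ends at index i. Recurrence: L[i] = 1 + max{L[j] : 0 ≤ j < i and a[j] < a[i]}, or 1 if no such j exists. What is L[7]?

3

   i    0    1    2    3    4    5    6    7
a[i]    9    4   11    1   13   19    6    9
L[i]    1    1    2    1    3    4    2    3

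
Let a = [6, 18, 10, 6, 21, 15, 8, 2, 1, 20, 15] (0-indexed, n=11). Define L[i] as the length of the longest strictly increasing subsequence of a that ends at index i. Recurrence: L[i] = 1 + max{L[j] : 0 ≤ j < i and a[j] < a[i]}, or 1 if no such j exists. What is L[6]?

   i    0    1    2    3    4    5    6    7    8    9   10
a[i]    6   18   10    6   21   15    8    2    1   20   15
L[i]    1    2    2    1    3    3    2    1    1    4    3

2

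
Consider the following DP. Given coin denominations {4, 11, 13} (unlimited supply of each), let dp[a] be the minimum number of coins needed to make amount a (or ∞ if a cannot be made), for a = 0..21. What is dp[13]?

1

 a  0  1  2  3  4  5  6  7  8  9 10 11 12 13 14 15 16 17 18 19 20 21
dp  0  -  -  -  1  -  -  -  2  -  -  1  3  1  -  2  4  2  -  3  5  3
(- denotes ∞ / unreachable)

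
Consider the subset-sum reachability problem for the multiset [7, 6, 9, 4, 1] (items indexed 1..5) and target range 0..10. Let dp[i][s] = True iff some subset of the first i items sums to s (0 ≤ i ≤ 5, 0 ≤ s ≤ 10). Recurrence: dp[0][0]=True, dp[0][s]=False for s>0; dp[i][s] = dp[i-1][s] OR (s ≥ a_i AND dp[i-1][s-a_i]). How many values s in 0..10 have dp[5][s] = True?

9

i\s   0   1   2   3   4   5   6   7   8   9  10
  0   T   F   F   F   F   F   F   F   F   F   F
  1   T   F   F   F   F   F   F   T   F   F   F
  2   T   F   F   F   F   F   T   T   F   F   F
  3   T   F   F   F   F   F   T   T   F   T   F
  4   T   F   F   F   T   F   T   T   F   T   T
  5   T   T   F   F   T   T   T   T   T   T   T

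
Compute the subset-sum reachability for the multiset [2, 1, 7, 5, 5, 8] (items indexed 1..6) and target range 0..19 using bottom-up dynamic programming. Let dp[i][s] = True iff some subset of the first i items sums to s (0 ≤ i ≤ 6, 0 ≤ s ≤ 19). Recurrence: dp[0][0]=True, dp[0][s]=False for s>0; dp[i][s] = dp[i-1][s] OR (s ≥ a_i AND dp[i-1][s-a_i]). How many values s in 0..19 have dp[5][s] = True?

18

i\s   0   1   2   3   4   5   6   7   8   9  10  11  12  13  14  15  16  17  18  19
  0   T   F   F   F   F   F   F   F   F   F   F   F   F   F   F   F   F   F   F   F
  1   T   F   T   F   F   F   F   F   F   F   F   F   F   F   F   F   F   F   F   F
  2   T   T   T   T   F   F   F   F   F   F   F   F   F   F   F   F   F   F   F   F
  3   T   T   T   T   F   F   F   T   T   T   T   F   F   F   F   F   F   F   F   F
  4   T   T   T   T   F   T   T   T   T   T   T   F   T   T   T   T   F   F   F   F
  5   T   T   T   T   F   T   T   T   T   T   T   T   T   T   T   T   F   T   T   T
  6   T   T   T   T   F   T   T   T   T   T   T   T   T   T   T   T   T   T   T   T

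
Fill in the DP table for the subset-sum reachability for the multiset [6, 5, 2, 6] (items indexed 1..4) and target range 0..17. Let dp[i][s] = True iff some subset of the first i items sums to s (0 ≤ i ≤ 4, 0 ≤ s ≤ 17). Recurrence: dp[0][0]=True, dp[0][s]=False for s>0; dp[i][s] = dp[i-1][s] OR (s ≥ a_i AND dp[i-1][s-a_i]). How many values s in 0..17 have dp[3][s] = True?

i\s   0   1   2   3   4   5   6   7   8   9  10  11  12  13  14  15  16  17
  0   T   F   F   F   F   F   F   F   F   F   F   F   F   F   F   F   F   F
  1   T   F   F   F   F   F   T   F   F   F   F   F   F   F   F   F   F   F
  2   T   F   F   F   F   T   T   F   F   F   F   T   F   F   F   F   F   F
  3   T   F   T   F   F   T   T   T   T   F   F   T   F   T   F   F   F   F
  4   T   F   T   F   F   T   T   T   T   F   F   T   T   T   T   F   F   T

8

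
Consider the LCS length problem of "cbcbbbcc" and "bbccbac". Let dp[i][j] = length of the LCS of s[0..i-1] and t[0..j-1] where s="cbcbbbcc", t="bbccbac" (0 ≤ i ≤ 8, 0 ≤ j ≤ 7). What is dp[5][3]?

2

   ''  b  b  c  c  b  a  c
''  0  0  0  0  0  0  0  0
 c  0  0  0  1  1  1  1  1
 b  0  1  1  1  1  2  2  2
 c  0  1  1  2  2  2  2  3
 b  0  1  2  2  2  3  3  3
 b  0  1  2  2  2  3  3  3
 b  0  1  2  2  2  3  3  3
 c  0  1  2  3  3  3  3  4
 c  0  1  2  3  4  4  4  4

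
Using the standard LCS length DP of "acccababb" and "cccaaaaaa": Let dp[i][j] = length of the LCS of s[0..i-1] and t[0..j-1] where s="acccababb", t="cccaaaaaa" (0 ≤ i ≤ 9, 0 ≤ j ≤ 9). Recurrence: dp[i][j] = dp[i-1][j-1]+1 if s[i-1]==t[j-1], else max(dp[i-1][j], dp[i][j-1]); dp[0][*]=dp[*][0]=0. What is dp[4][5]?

3

   ''  c  c  c  a  a  a  a  a  a
''  0  0  0  0  0  0  0  0  0  0
 a  0  0  0  0  1  1  1  1  1  1
 c  0  1  1  1  1  1  1  1  1  1
 c  0  1  2  2  2  2  2  2  2  2
 c  0  1  2  3  3  3  3  3  3  3
 a  0  1  2  3  4  4  4  4  4  4
 b  0  1  2  3  4  4  4  4  4  4
 a  0  1  2  3  4  5  5  5  5  5
 b  0  1  2  3  4  5  5  5  5  5
 b  0  1  2  3  4  5  5  5  5  5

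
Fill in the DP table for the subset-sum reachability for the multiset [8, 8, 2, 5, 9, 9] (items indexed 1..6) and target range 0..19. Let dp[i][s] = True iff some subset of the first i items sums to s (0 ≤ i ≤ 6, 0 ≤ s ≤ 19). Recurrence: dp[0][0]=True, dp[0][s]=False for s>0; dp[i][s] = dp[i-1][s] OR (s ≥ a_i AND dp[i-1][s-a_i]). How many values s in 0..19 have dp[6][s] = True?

15

i\s   0   1   2   3   4   5   6   7   8   9  10  11  12  13  14  15  16  17  18  19
  0   T   F   F   F   F   F   F   F   F   F   F   F   F   F   F   F   F   F   F   F
  1   T   F   F   F   F   F   F   F   T   F   F   F   F   F   F   F   F   F   F   F
  2   T   F   F   F   F   F   F   F   T   F   F   F   F   F   F   F   T   F   F   F
  3   T   F   T   F   F   F   F   F   T   F   T   F   F   F   F   F   T   F   T   F
  4   T   F   T   F   F   T   F   T   T   F   T   F   F   T   F   T   T   F   T   F
  5   T   F   T   F   F   T   F   T   T   T   T   T   F   T   T   T   T   T   T   T
  6   T   F   T   F   F   T   F   T   T   T   T   T   F   T   T   T   T   T   T   T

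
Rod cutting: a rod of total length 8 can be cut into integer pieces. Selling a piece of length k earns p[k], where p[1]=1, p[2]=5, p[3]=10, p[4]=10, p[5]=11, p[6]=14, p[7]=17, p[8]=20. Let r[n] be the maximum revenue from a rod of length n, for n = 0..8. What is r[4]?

   n    0    1    2    3    4    5    6    7    8
r[n]    0    1    5   10   11   15   20   21   25

11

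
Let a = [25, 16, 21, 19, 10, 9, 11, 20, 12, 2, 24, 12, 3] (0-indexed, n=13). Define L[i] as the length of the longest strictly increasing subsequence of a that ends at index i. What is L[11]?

   i    0    1    2    3    4    5    6    7    8    9   10   11   12
a[i]   25   16   21   19   10    9   11   20   12    2   24   12    3
L[i]    1    1    2    2    1    1    2    3    3    1    4    3    2

3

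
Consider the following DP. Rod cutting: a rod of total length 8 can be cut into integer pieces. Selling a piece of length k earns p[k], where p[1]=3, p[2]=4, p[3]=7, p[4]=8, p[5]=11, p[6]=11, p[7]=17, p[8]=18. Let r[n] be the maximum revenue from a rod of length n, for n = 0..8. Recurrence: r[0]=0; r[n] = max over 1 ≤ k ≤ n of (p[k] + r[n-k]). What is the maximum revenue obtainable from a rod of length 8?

24

   n    0    1    2    3    4    5    6    7    8
r[n]    0    3    6    9   12   15   18   21   24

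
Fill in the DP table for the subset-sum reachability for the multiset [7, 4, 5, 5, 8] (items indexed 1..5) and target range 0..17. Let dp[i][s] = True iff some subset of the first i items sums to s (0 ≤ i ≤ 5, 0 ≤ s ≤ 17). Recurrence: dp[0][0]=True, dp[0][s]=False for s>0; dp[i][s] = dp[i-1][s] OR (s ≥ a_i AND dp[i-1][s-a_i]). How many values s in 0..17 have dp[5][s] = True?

14

i\s   0   1   2   3   4   5   6   7   8   9  10  11  12  13  14  15  16  17
  0   T   F   F   F   F   F   F   F   F   F   F   F   F   F   F   F   F   F
  1   T   F   F   F   F   F   F   T   F   F   F   F   F   F   F   F   F   F
  2   T   F   F   F   T   F   F   T   F   F   F   T   F   F   F   F   F   F
  3   T   F   F   F   T   T   F   T   F   T   F   T   T   F   F   F   T   F
  4   T   F   F   F   T   T   F   T   F   T   T   T   T   F   T   F   T   T
  5   T   F   F   F   T   T   F   T   T   T   T   T   T   T   T   T   T   T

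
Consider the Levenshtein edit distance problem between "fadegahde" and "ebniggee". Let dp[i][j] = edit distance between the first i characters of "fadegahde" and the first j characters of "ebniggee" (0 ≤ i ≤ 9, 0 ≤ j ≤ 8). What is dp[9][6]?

8

   ''  e  b  n  i  g  g  e  e
''  0  1  2  3  4  5  6  7  8
 f  1  1  2  3  4  5  6  7  8
 a  2  2  2  3  4  5  6  7  8
 d  3  3  3  3  4  5  6  7  8
 e  4  3  4  4  4  5  6  6  7
 g  5  4  4  5  5  4  5  6  7
 a  6  5  5  5  6  5  5  6  7
 h  7  6  6  6  6  6  6  6  7
 d  8  7  7  7  7  7  7  7  7
 e  9  8  8  8  8  8  8  7  7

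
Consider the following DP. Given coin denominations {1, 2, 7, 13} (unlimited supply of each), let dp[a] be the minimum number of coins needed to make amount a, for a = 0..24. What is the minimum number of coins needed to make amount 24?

 a  0  1  2  3  4  5  6  7  8  9 10 11 12 13 14 15 16 17 18 19 20 21 22 23 24
dp  0  1  1  2  2  3  3  1  2  2  3  3  4  1  2  2  3  3  4  4  2  3  3  4  4

4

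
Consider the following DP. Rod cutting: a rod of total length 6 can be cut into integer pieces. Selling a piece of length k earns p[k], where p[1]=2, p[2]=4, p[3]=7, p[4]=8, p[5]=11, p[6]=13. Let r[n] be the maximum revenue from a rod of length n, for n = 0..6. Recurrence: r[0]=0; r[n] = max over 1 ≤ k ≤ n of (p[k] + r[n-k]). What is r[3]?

7

   n    0    1    2    3    4    5    6
r[n]    0    2    4    7    9   11   14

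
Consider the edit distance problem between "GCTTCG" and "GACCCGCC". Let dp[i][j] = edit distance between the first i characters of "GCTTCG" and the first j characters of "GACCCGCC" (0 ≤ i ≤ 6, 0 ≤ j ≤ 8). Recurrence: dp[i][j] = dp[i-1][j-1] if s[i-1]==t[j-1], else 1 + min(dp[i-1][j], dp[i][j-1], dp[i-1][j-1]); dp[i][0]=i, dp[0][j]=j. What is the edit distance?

   ''  G  A  C  C  C  G  C  C
''  0  1  2  3  4  5  6  7  8
 G  1  0  1  2  3  4  5  6  7
 C  2  1  1  1  2  3  4  5  6
 T  3  2  2  2  2  3  4  5  6
 T  4  3  3  3  3  3  4  5  6
 C  5  4  4  3  3  3  4  4  5
 G  6  5  5  4  4  4  3  4  5

5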